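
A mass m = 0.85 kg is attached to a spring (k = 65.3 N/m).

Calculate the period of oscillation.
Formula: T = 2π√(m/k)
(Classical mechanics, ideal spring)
T = 2π√(m/k) = 2π√(0.85/65.3) = 0.7169 s; f = 1/T = 1.395 Hz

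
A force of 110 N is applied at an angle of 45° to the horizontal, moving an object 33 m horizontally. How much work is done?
W = Fd cosθ = 110×33×cos(45°) = 2566.8 J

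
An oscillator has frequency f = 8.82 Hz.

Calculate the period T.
T = 1/f = 1/8.82 = 0.1134 s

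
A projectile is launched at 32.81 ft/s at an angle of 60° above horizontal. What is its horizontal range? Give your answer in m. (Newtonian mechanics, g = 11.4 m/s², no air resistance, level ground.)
R = v₀² sin(2θ) / g (with unit conversion) = 7.597 m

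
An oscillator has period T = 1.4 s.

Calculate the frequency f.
f = 1/T = 1/1.4 = 0.7143 Hz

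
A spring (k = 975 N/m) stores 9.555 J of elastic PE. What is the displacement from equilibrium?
PE = ½kx² → x = √(2PE/k) = √(2×9.555/975) = 0.14 m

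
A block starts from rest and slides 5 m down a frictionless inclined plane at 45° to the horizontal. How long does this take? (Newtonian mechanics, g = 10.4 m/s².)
a = g sin(θ) = 10.4 × sin(45°) = 7.35 m/s²
t = √(2d/a) = √(2 × 5 / 7.35) = 1.17 s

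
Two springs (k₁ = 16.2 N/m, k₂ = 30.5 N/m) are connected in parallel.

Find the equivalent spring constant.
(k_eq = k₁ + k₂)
k_eq = k₁ + k₂ = 16.2 + 30.5 = 46.7 N/m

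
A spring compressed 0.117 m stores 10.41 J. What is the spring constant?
PE = ½kx² → k = 2PE/x² = 2×10.41/0.117² = 1521.0 N/m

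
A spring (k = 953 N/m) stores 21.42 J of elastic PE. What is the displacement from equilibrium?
PE = ½kx² → x = √(2PE/k) = √(2×21.42/953) = 0.212 m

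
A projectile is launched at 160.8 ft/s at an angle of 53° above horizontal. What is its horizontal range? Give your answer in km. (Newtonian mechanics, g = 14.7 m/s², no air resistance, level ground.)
R = v₀² sin(2θ) / g (with unit conversion) = 0.1571 km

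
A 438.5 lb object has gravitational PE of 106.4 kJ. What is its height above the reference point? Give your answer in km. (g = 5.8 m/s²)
PE = mgh → h = PE/(mg) = 1.064e+05 J / (198.9 kg × 5.8 m/s²) = 92.23 m = 0.09223 km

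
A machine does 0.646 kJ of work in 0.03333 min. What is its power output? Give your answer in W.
P = W/t = 646 J / 2 s = 323 W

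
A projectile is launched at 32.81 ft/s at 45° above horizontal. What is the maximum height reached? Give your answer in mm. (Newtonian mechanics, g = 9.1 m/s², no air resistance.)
H = v₀²sin²(θ)/(2g) (with unit conversion) = 2748.0 mm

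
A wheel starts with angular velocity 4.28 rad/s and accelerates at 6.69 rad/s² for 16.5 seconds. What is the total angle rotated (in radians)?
θ = ω₀t + ½αt² = 4.28×16.5 + ½×6.69×16.5² = 981.3 rad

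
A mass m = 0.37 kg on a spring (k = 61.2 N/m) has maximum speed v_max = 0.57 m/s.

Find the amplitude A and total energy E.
½mv²_max = ½kA² → A = v_max√(m/k) = 0.57×√(0.37/61.2) = 0.04432 m = 4.432 cm
E = ½mv²_max = ½×0.37×0.57² = 0.06011 J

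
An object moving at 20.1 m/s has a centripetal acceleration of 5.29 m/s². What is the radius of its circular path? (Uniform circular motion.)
r = v²/a_c = 20.1²/5.29 = 76.37 m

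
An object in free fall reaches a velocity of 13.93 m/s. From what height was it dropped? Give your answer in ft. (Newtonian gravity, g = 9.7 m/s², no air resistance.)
h = v²/(2g) (with unit conversion) = 32.82 ft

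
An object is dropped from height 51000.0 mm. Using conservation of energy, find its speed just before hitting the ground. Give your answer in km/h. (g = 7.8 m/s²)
mgh = ½mv² → v = √(2gh) = √(2×7.8×51) = 28.21 m/s = 101.5 km/h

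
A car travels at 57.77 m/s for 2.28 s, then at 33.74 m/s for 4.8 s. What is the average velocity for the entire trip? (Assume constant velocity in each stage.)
d₁ = v₁t₁ = 57.77 × 2.28 = 131.716 m
d₂ = v₂t₂ = 33.74 × 4.8 = 161.952 m
d_total = 293.67 m, t_total = 7.08 s
v_avg = d_total/t_total = 293.67/7.08 = 41.48 m/s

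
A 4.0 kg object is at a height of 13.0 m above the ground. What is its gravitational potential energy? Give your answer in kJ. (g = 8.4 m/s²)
PE = mgh = 4 kg × 8.4 m/s² × 13 m = 436.8 J = 0.4368 kJ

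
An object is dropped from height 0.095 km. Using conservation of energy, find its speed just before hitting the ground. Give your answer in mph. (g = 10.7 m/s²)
mgh = ½mv² → v = √(2gh) = √(2×10.7×95) = 45.09 m/s = 100.9 mph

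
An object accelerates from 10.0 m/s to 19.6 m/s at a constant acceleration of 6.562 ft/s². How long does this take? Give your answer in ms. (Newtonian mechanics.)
t = (v - v₀)/a (with unit conversion) = 4800.0 ms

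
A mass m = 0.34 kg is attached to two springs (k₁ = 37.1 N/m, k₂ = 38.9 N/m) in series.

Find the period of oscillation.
k_eq = k₁k₂/(k₁+k₂) = 18.99 N/m
T = 2π√(m/k_eq) = 2π√(0.34/18.99) = 0.8407 s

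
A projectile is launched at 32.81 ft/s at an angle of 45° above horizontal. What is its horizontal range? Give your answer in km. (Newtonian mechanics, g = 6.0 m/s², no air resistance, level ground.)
R = v₀² sin(2θ) / g (with unit conversion) = 0.01667 km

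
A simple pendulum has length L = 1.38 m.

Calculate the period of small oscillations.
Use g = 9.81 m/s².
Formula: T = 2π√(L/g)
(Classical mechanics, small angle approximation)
T = 2π√(L/g) = 2π√(1.38/9.81) = 2.357 s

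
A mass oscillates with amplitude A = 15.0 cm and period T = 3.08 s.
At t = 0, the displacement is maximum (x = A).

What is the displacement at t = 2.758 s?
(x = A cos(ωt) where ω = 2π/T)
ω = 2π/T = 2π/3.08 = 2.04 rad/s
x = A cos(ωt) = 15.0×cos(2.04×2.758) = 11.88 cm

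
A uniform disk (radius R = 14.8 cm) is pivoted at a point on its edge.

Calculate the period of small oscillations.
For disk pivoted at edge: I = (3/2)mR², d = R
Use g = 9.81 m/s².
I/m = (3/2)R² = 0.03286 m²; d = R = 0.148 m
T = 2π√((3/2)R²/(gR)) = 2π√(3R/(2g)) = 0.9452 s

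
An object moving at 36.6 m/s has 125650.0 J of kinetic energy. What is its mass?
KE = ½mv² → m = 2KE/v² = 2×125650.0/36.6² = 187.6 kg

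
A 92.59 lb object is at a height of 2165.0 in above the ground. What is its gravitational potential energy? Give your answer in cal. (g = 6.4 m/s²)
PE = mgh = 42 kg × 6.4 m/s² × 54.99 m = 1.478e+04 J = 3533.0 cal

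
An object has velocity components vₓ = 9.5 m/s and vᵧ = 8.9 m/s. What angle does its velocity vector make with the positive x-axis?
θ = arctan(vᵧ/vₓ) = arctan(8.9/9.5) = 43.13°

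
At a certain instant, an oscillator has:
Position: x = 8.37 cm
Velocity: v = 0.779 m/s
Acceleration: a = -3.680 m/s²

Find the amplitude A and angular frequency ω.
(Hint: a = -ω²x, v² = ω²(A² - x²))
a = −ω²x → ω = √(|a|/x) = √(3.68/0.0837) = 6.631 rad/s
v² = ω²(A² − x²) → A = √(x² + v²/ω²) = √(0.0837² + 0.779²/6.631²) = 0.1442 m = 14.42 cm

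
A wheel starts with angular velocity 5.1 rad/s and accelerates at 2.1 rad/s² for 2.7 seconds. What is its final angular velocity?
ω = ω₀ + αt = 5.1 + 2.1 × 2.7 = 10.77 rad/s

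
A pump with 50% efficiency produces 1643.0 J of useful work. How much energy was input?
W_in = W_out/η = 1643.0/0.5 = 3286.0 J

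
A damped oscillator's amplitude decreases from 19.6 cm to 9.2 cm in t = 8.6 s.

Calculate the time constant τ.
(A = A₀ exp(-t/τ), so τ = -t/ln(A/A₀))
A/A₀ = 9.2/19.6 = 0.4694; ln(A/A₀) = -0.7563
τ = −t/ln(A/A₀) = −8.6/-0.7563 = 11.37 s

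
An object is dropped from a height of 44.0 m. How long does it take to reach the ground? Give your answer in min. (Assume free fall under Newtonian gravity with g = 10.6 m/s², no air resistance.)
t = √(2h/g) (with unit conversion) = 0.04802 min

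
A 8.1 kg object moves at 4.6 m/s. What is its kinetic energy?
KE = ½mv² = ½×8.1×4.6² = 85.698 J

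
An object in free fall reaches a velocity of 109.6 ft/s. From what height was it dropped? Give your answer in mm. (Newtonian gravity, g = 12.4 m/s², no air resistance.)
h = v²/(2g) (with unit conversion) = 45000.0 mm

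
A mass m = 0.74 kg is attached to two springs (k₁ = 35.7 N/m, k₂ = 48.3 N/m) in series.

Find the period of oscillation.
k_eq = k₁k₂/(k₁+k₂) = 20.53 N/m
T = 2π√(m/k_eq) = 2π√(0.74/20.53) = 1.193 s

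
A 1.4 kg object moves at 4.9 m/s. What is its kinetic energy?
KE = ½mv² = ½×1.4×4.9² = 16.807 J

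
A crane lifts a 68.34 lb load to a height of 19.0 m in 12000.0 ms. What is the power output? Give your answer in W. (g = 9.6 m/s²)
W = mgh = 31×9.6×19 = 5654 J
P = W/t = 5654/12 = 471.2 W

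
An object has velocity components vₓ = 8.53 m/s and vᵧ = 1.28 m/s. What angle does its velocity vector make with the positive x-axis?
θ = arctan(vᵧ/vₓ) = arctan(1.28/8.53) = 8.53°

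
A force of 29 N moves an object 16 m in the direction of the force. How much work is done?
W = Fd = 29×16 = 464.0 J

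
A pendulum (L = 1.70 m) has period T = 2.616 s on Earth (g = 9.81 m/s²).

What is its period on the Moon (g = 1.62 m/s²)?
T = 2π√(L/g), so T_moon/T_earth = √(g_earth/g_moon)
T_moon = 2π√(1.7/1.62) = 6.436 s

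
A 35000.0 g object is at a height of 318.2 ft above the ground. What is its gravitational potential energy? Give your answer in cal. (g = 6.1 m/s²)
PE = mgh = 35 kg × 6.1 m/s² × 96.99 m = 2.071e+04 J = 4949.0 cal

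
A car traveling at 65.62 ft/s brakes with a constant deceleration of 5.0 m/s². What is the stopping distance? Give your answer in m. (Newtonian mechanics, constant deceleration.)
d = v₀² / (2a) (with unit conversion) = 40.0 m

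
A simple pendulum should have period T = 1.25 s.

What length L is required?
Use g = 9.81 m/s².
T = 2π√(L/g) → L = g(T/2π)² = 9.81×(1.25/2π)² = 0.3883 m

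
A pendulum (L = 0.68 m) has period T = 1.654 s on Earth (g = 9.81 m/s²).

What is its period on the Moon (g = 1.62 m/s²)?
T = 2π√(L/g), so T_moon/T_earth = √(g_earth/g_moon)
T_moon = 2π√(0.68/1.62) = 4.071 s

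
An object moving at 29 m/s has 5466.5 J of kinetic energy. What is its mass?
KE = ½mv² → m = 2KE/v² = 2×5466.5/29² = 13.0 kg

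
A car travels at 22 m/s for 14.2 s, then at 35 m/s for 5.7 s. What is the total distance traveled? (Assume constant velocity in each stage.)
d₁ = v₁t₁ = 22 × 14.2 = 312.4 m
d₂ = v₂t₂ = 35 × 5.7 = 199.5 m
d_total = 312.4 + 199.5 = 511.9 m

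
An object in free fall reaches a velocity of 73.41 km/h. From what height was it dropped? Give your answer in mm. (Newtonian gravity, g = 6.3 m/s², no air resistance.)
h = v²/(2g) (with unit conversion) = 33000.0 mm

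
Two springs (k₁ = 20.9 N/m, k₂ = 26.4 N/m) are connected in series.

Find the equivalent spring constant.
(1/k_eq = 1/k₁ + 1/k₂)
1/k_eq = 1/20.9 + 1/26.4 = 0.085726; k_eq = 11.67 N/m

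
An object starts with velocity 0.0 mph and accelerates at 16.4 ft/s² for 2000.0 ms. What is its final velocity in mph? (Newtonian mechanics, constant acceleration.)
v = v₀ + at (with unit conversion) = 22.36 mph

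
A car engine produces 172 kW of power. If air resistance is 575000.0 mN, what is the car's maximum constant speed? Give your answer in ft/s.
P = Fv → v = P/F = 172000 W / 575 N = 299.1 m/s = 981.4 ft/s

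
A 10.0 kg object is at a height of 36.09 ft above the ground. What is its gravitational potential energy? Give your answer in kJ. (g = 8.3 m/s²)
PE = mgh = 10 kg × 8.3 m/s² × 11 m = 913 J = 0.913 kJ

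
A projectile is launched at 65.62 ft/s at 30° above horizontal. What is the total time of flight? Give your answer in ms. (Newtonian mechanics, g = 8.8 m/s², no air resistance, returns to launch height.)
T = 2v₀sin(θ)/g (with unit conversion) = 2273.0 ms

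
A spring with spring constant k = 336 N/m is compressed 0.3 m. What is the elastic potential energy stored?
PE = ½kx² = ½×336×0.3² = 15.12 J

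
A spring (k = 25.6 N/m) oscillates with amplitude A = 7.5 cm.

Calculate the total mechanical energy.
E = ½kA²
E = ½kA² = ½×25.6×(0.075)² = 0.072 J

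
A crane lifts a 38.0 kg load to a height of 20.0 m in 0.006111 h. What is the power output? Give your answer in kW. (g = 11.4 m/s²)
W = mgh = 38×11.4×20 = 8664 J
P = W/t = 8664/22 = 393.8 W = 0.3938 kW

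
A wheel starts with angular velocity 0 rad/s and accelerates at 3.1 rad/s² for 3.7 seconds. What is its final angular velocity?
ω = ω₀ + αt = 0 + 3.1 × 3.7 = 11.47 rad/s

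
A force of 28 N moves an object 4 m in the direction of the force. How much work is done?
W = Fd = 28×4 = 112.0 J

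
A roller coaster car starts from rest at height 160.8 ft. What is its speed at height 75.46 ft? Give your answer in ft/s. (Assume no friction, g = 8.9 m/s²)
mgh₁ = ½mv₂² + mgh₂ → v₂ = √(2g(h₁−h₂)) = √(2×8.9×(49.01−23)) = 21.52 m/s = 70.6 ft/s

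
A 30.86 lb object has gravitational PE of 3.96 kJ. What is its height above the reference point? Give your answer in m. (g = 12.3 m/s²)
PE = mgh → h = PE/(mg) = 3960 J / (14 kg × 12.3 m/s²) = 23 m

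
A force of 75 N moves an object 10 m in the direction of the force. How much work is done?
W = Fd = 75×10 = 750.0 J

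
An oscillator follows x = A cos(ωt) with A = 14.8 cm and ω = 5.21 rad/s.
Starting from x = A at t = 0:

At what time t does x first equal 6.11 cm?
cos(ωt) = x/A = 6.11/14.8 = 0.4128
ωt = arccos(0.4128) = 1.145 rad
t = 1.145/5.21 = 0.2198 s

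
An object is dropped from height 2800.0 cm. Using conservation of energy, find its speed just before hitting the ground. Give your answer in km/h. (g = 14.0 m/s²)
mgh = ½mv² → v = √(2gh) = √(2×14.0×28) = 28 m/s = 100.8 km/h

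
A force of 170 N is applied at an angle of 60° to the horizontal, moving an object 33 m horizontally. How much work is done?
W = Fd cosθ = 170×33×cos(60°) = 2805.0 J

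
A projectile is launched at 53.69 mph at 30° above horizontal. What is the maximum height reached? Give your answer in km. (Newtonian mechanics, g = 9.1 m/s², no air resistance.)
H = v₀²sin²(θ)/(2g) (with unit conversion) = 0.007913 km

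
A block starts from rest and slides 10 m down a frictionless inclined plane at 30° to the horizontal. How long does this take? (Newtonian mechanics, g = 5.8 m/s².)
a = g sin(θ) = 5.8 × sin(30°) = 2.9 m/s²
t = √(2d/a) = √(2 × 10 / 2.9) = 2.63 s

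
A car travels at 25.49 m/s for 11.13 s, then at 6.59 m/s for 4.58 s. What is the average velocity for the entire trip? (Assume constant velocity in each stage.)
d₁ = v₁t₁ = 25.49 × 11.13 = 283.704 m
d₂ = v₂t₂ = 6.59 × 4.58 = 30.1822 m
d_total = 313.89 m, t_total = 15.71 s
v_avg = d_total/t_total = 313.89/15.71 = 19.98 m/s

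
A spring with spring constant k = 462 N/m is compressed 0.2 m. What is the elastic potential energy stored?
PE = ½kx² = ½×462×0.2² = 9.24 J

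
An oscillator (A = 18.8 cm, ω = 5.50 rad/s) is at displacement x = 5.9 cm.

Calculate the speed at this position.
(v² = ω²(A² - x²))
v = ω√(A² − x²) = 5.5×√(0.188² − 0.059²) = 0.9818 m/s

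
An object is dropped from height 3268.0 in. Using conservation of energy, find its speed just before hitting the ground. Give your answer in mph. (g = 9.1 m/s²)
mgh = ½mv² → v = √(2gh) = √(2×9.1×83.01) = 38.87 m/s = 86.95 mph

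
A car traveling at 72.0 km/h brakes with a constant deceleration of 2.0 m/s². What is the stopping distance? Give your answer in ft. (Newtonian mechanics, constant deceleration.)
d = v₀² / (2a) (with unit conversion) = 328.1 ft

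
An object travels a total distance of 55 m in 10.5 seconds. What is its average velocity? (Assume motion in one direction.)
v_avg = Δd / Δt = 55 / 10.5 = 5.24 m/s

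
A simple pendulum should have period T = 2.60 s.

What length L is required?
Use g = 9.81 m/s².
T = 2π√(L/g) → L = g(T/2π)² = 9.81×(2.6/2π)² = 1.68 m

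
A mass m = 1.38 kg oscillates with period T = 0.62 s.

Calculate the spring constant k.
T = 2π√(m/k) → k = m(2π/T)² = 1.38×(2π/0.62)² = 141.7 N/m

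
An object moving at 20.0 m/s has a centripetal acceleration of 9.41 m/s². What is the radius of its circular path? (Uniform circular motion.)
r = v²/a_c = 20.0²/9.41 = 42.51 m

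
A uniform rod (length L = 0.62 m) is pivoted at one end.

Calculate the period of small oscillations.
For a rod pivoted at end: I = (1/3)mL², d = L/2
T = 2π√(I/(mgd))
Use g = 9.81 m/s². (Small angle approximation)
I/m = (1/3)L² = 0.1281 m²; d = L/2 = 0.31 m
T = 2π√(I/(mgd)) = 2π√(0.1281/(9.81×0.31)) = 1.29 s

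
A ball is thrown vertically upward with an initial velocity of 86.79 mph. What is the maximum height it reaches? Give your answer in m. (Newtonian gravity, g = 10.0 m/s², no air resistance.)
h_max = v₀²/(2g) (with unit conversion) = 75.27 m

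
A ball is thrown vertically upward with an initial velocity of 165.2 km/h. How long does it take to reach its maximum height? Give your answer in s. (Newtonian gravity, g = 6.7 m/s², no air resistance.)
t_up = v₀/g (with unit conversion) = 6.849 s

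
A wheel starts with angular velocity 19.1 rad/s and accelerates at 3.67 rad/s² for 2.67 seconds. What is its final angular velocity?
ω = ω₀ + αt = 19.1 + 3.67 × 2.67 = 28.9 rad/s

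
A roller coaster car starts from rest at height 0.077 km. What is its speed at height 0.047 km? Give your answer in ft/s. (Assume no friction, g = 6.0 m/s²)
mgh₁ = ½mv₂² + mgh₂ → v₂ = √(2g(h₁−h₂)) = √(2×6.0×(77−47)) = 18.97 m/s = 62.25 ft/s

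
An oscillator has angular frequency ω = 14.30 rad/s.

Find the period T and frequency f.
T = 2π/ω = 2π/14.3 = 0.4394 s; f = ω/2π = 2.276 Hz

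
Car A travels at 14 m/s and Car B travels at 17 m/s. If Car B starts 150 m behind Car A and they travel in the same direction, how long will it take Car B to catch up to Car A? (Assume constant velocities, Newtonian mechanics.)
Relative speed: v_rel = 17 - 14 = 3 m/s
Time to catch: t = d₀/v_rel = 150/3 = 50.0 s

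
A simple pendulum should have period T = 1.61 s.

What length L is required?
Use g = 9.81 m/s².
T = 2π√(L/g) → L = g(T/2π)² = 9.81×(1.61/2π)² = 0.6441 m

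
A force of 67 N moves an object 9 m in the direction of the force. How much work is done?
W = Fd = 67×9 = 603.0 J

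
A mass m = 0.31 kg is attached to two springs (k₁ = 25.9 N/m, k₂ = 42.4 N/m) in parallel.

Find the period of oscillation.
k_eq = k₁+k₂ = 68.3 N/m
T = 2π√(m/k_eq) = 2π√(0.31/68.3) = 0.4233 s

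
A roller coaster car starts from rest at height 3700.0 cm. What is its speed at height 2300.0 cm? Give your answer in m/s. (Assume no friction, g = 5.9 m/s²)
mgh₁ = ½mv₂² + mgh₂ → v₂ = √(2g(h₁−h₂)) = √(2×5.9×(37−23)) = 12.85 m/s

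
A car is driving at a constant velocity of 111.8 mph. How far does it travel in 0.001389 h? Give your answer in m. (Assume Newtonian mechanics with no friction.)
d = vt (with unit conversion) = 249.9 m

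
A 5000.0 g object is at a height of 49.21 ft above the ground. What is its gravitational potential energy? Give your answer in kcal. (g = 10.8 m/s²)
PE = mgh = 5 kg × 10.8 m/s² × 15 m = 810 J = 0.1936 kcal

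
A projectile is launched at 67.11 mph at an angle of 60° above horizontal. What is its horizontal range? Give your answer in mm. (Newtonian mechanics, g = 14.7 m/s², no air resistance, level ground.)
R = v₀² sin(2θ) / g (with unit conversion) = 53020.0 mm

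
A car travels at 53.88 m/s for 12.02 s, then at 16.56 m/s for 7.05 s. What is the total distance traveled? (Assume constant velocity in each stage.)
d₁ = v₁t₁ = 53.88 × 12.02 = 647.638 m
d₂ = v₂t₂ = 16.56 × 7.05 = 116.748 m
d_total = 647.638 + 116.748 = 764.39 m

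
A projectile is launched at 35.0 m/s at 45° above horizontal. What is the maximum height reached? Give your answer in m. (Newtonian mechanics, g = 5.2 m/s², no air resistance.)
H = v₀²sin²(θ)/(2g) = 58.89 m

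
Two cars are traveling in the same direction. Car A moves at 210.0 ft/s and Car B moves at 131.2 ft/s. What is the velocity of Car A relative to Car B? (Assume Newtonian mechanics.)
v_rel = v_A - v_B = 210.0 - 131.2 = 78.8 ft/s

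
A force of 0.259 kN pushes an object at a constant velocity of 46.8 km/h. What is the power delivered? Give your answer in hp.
P = Fv = 259 N × 13 m/s = 3367 W = 4.515 hp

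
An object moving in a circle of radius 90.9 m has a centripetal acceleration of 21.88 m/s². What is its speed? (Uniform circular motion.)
v = √(a_c × r) = √(21.88 × 90.9) = 44.6 m/s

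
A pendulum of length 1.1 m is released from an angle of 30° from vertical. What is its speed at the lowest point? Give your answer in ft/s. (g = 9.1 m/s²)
h = L(1 − cosθ) = 1.1×(1 − cos30°) = 0.1474 m
v = √(2gh) = √(2×9.1×0.1474) = 1.638 m/s = 5.373 ft/s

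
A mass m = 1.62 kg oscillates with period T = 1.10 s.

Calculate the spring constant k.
T = 2π√(m/k) → k = m(2π/T)² = 1.62×(2π/1.1)² = 52.86 N/m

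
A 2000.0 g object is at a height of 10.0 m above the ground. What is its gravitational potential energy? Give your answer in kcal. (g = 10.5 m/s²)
PE = mgh = 2 kg × 10.5 m/s² × 10 m = 210 J = 0.05019 kcal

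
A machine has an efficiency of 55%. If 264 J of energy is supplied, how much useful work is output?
W_out = η × W_in = 0.55 × 264 = 145.2 J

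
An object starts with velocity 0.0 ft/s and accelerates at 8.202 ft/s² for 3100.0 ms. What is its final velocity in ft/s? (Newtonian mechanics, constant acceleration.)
v = v₀ + at (with unit conversion) = 25.43 ft/s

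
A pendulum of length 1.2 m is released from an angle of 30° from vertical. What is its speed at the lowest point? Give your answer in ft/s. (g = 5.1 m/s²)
h = L(1 − cosθ) = 1.2×(1 − cos30°) = 0.1608 m
v = √(2gh) = √(2×5.1×0.1608) = 1.281 m/s = 4.201 ft/s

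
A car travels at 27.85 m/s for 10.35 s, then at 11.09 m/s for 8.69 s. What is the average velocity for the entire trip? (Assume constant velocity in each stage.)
d₁ = v₁t₁ = 27.85 × 10.35 = 288.248 m
d₂ = v₂t₂ = 11.09 × 8.69 = 96.3721 m
d_total = 384.62 m, t_total = 19.04 s
v_avg = d_total/t_total = 384.62/19.04 = 20.2 m/s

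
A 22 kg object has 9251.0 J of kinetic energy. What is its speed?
KE = ½mv² → v = √(2KE/m) = √(2×9251.0/22) = 29.0 m/s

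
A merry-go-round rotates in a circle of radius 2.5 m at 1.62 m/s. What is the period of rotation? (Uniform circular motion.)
T = 2πr/v = 2π×2.5/1.62 = 9.7 s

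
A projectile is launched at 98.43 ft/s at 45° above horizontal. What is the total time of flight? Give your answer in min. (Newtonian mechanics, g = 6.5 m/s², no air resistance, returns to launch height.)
T = 2v₀sin(θ)/g (with unit conversion) = 0.1088 min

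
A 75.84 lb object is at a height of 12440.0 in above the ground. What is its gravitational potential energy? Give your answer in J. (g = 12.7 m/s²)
PE = mgh = 34.4 kg × 12.7 m/s² × 316 m = 1.38e+05 J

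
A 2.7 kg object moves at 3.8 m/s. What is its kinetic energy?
KE = ½mv² = ½×2.7×3.8² = 19.494 J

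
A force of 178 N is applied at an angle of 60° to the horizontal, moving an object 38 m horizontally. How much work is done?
W = Fd cosθ = 178×38×cos(60°) = 3382.0 J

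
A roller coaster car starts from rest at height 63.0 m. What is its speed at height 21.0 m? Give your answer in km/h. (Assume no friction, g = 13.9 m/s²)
mgh₁ = ½mv₂² + mgh₂ → v₂ = √(2g(h₁−h₂)) = √(2×13.9×(63−21)) = 34.17 m/s = 123.0 km/h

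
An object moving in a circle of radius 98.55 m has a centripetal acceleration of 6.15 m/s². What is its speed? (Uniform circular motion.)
v = √(a_c × r) = √(6.15 × 98.55) = 24.62 m/s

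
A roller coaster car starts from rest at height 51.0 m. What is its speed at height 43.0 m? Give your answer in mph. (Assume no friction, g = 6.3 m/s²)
mgh₁ = ½mv₂² + mgh₂ → v₂ = √(2g(h₁−h₂)) = √(2×6.3×(51−43)) = 10.04 m/s = 22.46 mph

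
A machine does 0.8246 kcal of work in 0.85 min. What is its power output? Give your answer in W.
P = W/t = 3450 J / 51 s = 67.65 W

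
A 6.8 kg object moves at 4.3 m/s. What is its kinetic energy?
KE = ½mv² = ½×6.8×4.3² = 62.866 J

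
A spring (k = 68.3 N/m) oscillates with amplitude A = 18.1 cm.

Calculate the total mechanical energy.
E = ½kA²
E = ½kA² = ½×68.3×(0.181)² = 1.119 J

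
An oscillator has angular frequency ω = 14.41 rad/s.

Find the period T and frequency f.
T = 2π/ω = 2π/14.41 = 0.436 s; f = ω/2π = 2.293 Hz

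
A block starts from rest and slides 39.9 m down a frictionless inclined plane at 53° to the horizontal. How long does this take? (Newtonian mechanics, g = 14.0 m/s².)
a = g sin(θ) = 14.0 × sin(53°) = 11.18 m/s²
t = √(2d/a) = √(2 × 39.9 / 11.18) = 2.67 s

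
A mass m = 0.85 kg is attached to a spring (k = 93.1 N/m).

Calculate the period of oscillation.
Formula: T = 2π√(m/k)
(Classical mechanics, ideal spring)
T = 2π√(m/k) = 2π√(0.85/93.1) = 0.6004 s; f = 1/T = 1.666 Hz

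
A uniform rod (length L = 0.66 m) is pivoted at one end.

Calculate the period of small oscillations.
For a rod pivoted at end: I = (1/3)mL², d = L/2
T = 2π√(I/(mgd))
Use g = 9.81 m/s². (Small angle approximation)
I/m = (1/3)L² = 0.1452 m²; d = L/2 = 0.33 m
T = 2π√(I/(mgd)) = 2π√(0.1452/(9.81×0.33)) = 1.331 s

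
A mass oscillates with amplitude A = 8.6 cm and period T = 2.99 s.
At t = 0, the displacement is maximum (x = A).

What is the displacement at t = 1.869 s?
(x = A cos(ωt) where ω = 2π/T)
ω = 2π/T = 2π/2.99 = 2.101 rad/s
x = A cos(ωt) = 8.6×cos(2.101×1.869) = -6.078 cm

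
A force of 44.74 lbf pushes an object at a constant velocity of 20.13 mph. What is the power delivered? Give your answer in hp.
P = Fv = 199 N × 8.999 m/s = 1791 W = 2.402 hp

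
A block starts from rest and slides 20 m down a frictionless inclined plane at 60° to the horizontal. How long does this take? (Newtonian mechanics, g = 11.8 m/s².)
a = g sin(θ) = 11.8 × sin(60°) = 10.22 m/s²
t = √(2d/a) = √(2 × 20 / 10.22) = 1.98 s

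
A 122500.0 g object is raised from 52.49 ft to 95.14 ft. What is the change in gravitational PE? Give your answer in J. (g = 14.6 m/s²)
ΔPE = mg(h₂ − h₁) = 122.5 kg × 14.6 m/s² × (29 − 16) m = 2.325e+04 J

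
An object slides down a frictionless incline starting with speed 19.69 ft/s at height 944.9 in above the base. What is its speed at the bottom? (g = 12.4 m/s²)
½mv₀² + mgh = ½mv² → v = √(v₀² + 2gh) = √(6.002² + 2×12.4×24) = 25.12 m/s = 82.43 ft/s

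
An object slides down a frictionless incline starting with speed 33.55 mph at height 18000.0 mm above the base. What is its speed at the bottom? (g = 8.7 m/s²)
½mv₀² + mgh = ½mv² → v = √(v₀² + 2gh) = √(15² + 2×8.7×18) = 23.2 m/s = 51.89 mph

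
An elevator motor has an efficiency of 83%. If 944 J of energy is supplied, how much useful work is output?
W_out = η × W_in = 0.83 × 944 = 783.52 J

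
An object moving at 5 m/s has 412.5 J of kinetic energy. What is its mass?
KE = ½mv² → m = 2KE/v² = 2×412.5/5² = 33.0 kg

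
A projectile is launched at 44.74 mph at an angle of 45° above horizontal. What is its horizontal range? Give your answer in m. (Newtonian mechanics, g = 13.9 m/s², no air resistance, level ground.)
R = v₀² sin(2θ) / g (with unit conversion) = 28.78 m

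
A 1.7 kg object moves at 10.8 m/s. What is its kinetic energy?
KE = ½mv² = ½×1.7×10.8² = 99.144 J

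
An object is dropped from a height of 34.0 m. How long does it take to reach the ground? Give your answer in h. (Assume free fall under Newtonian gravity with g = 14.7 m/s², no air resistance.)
t = √(2h/g) (with unit conversion) = 0.0005974 h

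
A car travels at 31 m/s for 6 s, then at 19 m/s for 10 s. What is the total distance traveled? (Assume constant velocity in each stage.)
d₁ = v₁t₁ = 31 × 6 = 186 m
d₂ = v₂t₂ = 19 × 10 = 190 m
d_total = 186 + 190 = 376 m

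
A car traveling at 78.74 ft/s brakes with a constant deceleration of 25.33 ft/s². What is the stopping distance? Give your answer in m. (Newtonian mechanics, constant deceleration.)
d = v₀² / (2a) (with unit conversion) = 37.3 m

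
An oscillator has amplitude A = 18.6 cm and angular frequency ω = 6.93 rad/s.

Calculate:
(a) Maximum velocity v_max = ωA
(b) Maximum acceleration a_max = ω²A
v_max = ωA = 6.93×0.186 = 1.289 m/s
a_max = ω²A = 6.93²×0.186 = 8.933 m/s²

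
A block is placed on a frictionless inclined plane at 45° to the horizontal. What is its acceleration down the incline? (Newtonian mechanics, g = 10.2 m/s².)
a = g sin(θ) = 10.2 × sin(45°) = 10.2 × 0.7071 = 7.21 m/s²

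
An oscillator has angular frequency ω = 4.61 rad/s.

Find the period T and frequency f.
T = 2π/ω = 2π/4.61 = 1.363 s; f = ω/2π = 0.7337 Hz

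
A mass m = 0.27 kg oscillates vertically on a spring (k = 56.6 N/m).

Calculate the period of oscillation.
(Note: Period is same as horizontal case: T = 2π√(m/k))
T = 2π√(m/k) = 2π√(0.27/56.6) = 0.434 s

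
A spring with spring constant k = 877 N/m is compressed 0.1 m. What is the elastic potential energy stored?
PE = ½kx² = ½×877×0.1² = 4.385 J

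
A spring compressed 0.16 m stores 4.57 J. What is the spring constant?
PE = ½kx² → k = 2PE/x² = 2×4.57/0.16² = 357.0 N/m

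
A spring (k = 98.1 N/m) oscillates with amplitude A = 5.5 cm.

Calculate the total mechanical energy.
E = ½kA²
E = ½kA² = ½×98.1×(0.055)² = 0.1484 J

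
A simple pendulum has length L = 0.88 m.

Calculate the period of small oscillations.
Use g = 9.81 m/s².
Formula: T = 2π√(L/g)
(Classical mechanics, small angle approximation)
T = 2π√(L/g) = 2π√(0.88/9.81) = 1.882 s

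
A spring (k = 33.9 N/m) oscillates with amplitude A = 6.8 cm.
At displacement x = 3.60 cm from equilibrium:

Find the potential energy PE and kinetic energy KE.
E_total = ½kA² = ½×33.9×(0.068)² = 0.07838 J
PE = ½kx² = ½×33.9×(0.036)² = 0.02197 J
KE = E_total − PE = 0.05641 J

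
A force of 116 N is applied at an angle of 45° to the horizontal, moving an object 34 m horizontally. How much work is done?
W = Fd cosθ = 116×34×cos(45°) = 2788.8 J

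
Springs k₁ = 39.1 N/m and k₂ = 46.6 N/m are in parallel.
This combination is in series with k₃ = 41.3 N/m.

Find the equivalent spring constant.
k₁₂ = k₁ + k₂ = 85.7 N/m (parallel)
1/k_eq = 1/k₁₂ + 1/k₃ → k_eq = 27.87 N/m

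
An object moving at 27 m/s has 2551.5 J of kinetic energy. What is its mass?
KE = ½mv² → m = 2KE/v² = 2×2551.5/27² = 7.0 kg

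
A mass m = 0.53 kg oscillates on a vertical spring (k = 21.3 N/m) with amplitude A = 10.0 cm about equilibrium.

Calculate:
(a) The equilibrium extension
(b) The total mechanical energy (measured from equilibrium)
x_eq = mg/k = 0.53×9.81/21.3 = 0.2441 m = 24.41 cm
E = ½kA² = ½×21.3×(0.1)² = 0.1065 J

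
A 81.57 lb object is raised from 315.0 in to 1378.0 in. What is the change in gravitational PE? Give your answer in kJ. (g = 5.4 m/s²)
ΔPE = mg(h₂ − h₁) = 37 kg × 5.4 m/s² × (35 − 8.001) m = 5395 J = 5.395 kJ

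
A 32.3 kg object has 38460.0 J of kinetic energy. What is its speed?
KE = ½mv² → v = √(2KE/m) = √(2×38460.0/32.3) = 48.8 m/s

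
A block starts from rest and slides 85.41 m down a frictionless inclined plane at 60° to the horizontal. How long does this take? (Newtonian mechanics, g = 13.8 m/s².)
a = g sin(θ) = 13.8 × sin(60°) = 11.95 m/s²
t = √(2d/a) = √(2 × 85.41 / 11.95) = 3.78 s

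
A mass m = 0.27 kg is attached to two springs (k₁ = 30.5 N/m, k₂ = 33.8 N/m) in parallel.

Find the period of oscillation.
k_eq = k₁+k₂ = 64.3 N/m
T = 2π√(m/k_eq) = 2π√(0.27/64.3) = 0.4072 s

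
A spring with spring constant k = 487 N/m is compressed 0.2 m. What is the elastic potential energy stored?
PE = ½kx² = ½×487×0.2² = 9.74 J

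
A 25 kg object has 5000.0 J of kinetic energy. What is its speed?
KE = ½mv² → v = √(2KE/m) = √(2×5000.0/25) = 20.0 m/s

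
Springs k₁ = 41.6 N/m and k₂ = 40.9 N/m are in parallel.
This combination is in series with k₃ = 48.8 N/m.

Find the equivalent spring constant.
k₁₂ = k₁ + k₂ = 82.5 N/m (parallel)
1/k_eq = 1/k₁₂ + 1/k₃ → k_eq = 30.66 N/m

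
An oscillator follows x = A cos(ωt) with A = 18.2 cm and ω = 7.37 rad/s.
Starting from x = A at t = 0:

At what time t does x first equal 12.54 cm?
cos(ωt) = x/A = 12.54/18.2 = 0.689
ωt = arccos(0.689) = 0.8107 rad
t = 0.8107/7.37 = 0.11 s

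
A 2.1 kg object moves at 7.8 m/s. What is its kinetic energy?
KE = ½mv² = ½×2.1×7.8² = 63.882 J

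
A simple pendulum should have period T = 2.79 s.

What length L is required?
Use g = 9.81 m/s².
T = 2π√(L/g) → L = g(T/2π)² = 9.81×(2.79/2π)² = 1.934 m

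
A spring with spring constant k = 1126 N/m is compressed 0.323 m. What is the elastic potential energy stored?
PE = ½kx² = ½×1126×0.323² = 58.74 J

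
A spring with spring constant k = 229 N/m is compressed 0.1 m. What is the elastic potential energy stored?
PE = ½kx² = ½×229×0.1² = 1.145 J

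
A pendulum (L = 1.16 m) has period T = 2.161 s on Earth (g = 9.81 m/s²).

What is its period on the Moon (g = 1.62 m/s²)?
T = 2π√(L/g), so T_moon/T_earth = √(g_earth/g_moon)
T_moon = 2π√(1.16/1.62) = 5.317 s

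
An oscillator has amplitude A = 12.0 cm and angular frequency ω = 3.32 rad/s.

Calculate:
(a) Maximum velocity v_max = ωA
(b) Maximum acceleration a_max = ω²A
v_max = ωA = 3.32×0.12 = 0.3984 m/s
a_max = ω²A = 3.32²×0.12 = 1.323 m/s²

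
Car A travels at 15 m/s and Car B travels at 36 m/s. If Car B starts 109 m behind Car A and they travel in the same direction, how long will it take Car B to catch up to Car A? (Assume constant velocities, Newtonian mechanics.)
Relative speed: v_rel = 36 - 15 = 21 m/s
Time to catch: t = d₀/v_rel = 109/21 = 5.19 s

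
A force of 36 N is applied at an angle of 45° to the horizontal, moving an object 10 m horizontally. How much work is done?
W = Fd cosθ = 36×10×cos(45°) = 254.56 J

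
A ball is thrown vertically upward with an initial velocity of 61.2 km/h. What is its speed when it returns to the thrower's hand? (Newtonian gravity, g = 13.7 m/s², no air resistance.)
By conservation of energy, the ball returns at the same speed = 61.2 km/h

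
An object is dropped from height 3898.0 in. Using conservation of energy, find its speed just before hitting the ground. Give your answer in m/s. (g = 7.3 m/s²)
mgh = ½mv² → v = √(2gh) = √(2×7.3×99.01) = 38.02 m/s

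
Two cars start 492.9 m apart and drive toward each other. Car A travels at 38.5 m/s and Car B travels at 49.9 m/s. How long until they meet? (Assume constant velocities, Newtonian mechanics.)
Combined speed: v_combined = 38.5 + 49.9 = 88.4 m/s
Time to meet: t = d/88.4 = 492.9/88.4 = 5.58 s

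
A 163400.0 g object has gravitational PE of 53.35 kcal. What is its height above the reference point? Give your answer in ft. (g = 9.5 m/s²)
PE = mgh → h = PE/(mg) = 2.232e+05 J / (163.4 kg × 9.5 m/s²) = 143.8 m = 471.8 ft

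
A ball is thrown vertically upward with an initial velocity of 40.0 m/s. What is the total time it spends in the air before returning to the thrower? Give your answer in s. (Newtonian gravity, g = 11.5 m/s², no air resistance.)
t_total = 2v₀/g = 6.957 s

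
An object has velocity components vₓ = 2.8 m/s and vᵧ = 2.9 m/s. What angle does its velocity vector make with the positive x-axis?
θ = arctan(vᵧ/vₓ) = arctan(2.9/2.8) = 46.01°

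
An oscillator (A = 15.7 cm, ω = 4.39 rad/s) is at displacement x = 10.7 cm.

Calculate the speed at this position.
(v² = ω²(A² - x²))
v = ω√(A² − x²) = 4.39×√(0.157² − 0.107²) = 0.5044 m/s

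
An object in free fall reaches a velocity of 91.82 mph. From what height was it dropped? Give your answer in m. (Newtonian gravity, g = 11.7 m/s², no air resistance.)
h = v²/(2g) (with unit conversion) = 72.0 m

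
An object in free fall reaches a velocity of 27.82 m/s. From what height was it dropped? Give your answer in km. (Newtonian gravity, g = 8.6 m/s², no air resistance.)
h = v²/(2g) (with unit conversion) = 0.045 km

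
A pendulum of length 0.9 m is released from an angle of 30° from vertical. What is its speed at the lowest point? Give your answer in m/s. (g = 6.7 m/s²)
h = L(1 − cosθ) = 0.9×(1 − cos30°) = 0.1206 m
v = √(2gh) = √(2×6.7×0.1206) = 1.271 m/s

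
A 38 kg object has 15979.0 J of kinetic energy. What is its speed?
KE = ½mv² → v = √(2KE/m) = √(2×15979.0/38) = 29.0 m/s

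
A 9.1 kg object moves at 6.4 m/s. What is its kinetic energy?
KE = ½mv² = ½×9.1×6.4² = 186.368 J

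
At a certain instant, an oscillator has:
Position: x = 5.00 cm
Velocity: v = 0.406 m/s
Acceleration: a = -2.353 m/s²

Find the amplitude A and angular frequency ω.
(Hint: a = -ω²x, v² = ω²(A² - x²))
a = −ω²x → ω = √(|a|/x) = √(2.353/0.05) = 6.86 rad/s
v² = ω²(A² − x²) → A = √(x² + v²/ω²) = √(0.05² + 0.406²/6.86²) = 0.07748 m = 7.748 cm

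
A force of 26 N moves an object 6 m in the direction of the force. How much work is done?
W = Fd = 26×6 = 156.0 J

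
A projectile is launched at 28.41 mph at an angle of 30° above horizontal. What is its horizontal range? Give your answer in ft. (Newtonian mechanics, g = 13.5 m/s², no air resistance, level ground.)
R = v₀² sin(2θ) / g (with unit conversion) = 33.95 ft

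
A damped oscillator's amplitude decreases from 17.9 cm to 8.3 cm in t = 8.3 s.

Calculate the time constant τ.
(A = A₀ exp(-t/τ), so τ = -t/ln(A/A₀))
A/A₀ = 8.3/17.9 = 0.4637; ln(A/A₀) = -0.7685
τ = −t/ln(A/A₀) = −8.3/-0.7685 = 10.8 s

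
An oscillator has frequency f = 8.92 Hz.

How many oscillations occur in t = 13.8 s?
n = f×t = 8.92×13.8 = 123.1 oscillations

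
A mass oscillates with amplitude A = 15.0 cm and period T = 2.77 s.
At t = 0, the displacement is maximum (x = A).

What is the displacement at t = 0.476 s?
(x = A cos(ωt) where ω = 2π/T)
ω = 2π/T = 2π/2.77 = 2.268 rad/s
x = A cos(ωt) = 15.0×cos(2.268×0.476) = 7.074 cm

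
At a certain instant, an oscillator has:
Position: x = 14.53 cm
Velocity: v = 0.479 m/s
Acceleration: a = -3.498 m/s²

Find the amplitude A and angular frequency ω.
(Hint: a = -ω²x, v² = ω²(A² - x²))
a = −ω²x → ω = √(|a|/x) = √(3.498/0.1453) = 4.907 rad/s
v² = ω²(A² − x²) → A = √(x² + v²/ω²) = √(0.1453² + 0.479²/4.907²) = 0.1751 m = 17.51 cm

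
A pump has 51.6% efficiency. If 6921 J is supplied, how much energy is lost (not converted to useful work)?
W_out = η × W_in = 0.516×6921 = 3571.2 J
W_lost = W_in − W_out = 6921 − 3571.2 = 3349.8 J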